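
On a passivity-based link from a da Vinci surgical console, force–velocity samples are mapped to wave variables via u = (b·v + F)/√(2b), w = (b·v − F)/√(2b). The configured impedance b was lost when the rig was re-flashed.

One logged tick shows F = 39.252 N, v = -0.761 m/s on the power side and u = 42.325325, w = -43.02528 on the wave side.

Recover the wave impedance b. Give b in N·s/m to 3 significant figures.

b = 0.423 N·s/m

u + w = -0.699955;  u + w = √(2b)·v, so √(2b) = -0.699955/(-0.761) = 0.919783.
b = (√(2b))²/2 = 0.846001/2 = 0.423001.
(Check via u − w = 2F/√(2b): u − w = 85.350605, 2F/√(2b) = 85.350550.)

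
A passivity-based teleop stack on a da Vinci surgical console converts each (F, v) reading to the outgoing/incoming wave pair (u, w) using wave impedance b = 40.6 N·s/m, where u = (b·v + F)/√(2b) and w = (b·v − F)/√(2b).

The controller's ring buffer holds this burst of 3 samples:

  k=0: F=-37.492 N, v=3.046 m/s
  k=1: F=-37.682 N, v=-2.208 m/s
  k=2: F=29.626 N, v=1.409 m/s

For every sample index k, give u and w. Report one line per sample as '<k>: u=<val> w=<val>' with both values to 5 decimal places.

k=0: b·v=40.6×3.046=123.66760; √(2b)=9.01110; u=(123.66760+(-37.492))/9.01110=9.56327, w=(123.66760−(-37.492))/9.01110=17.88456
k=1: b·v=40.6×(-2.208)=-89.64480; √(2b)=9.01110; u=(-89.64480+(-37.682))/9.01110=-14.12999, w=(-89.64480−(-37.682))/9.01110=-5.76653
k=2: b·v=40.6×1.409=57.20540; √(2b)=9.01110; u=(57.20540+29.626)/9.01110=9.63604, w=(57.20540−29.626)/9.01110=3.06060

0: u=9.56327 w=17.88456
1: u=-14.12999 w=-5.76653
2: u=9.63604 w=3.06060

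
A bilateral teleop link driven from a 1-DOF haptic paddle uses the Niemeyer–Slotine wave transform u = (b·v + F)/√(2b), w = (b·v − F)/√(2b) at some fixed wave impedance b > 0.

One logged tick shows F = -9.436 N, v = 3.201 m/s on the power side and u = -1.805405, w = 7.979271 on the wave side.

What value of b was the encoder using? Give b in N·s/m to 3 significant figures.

u + w = 6.173866;  u + w = √(2b)·v, so √(2b) = 6.173866/3.201 = 1.928730.
b = (√(2b))²/2 = 3.720001/2 = 1.860000.
(Check via u − w = 2F/√(2b): u − w = -9.784676, 2F/√(2b) = -9.784675.)

b = 1.86 N·s/m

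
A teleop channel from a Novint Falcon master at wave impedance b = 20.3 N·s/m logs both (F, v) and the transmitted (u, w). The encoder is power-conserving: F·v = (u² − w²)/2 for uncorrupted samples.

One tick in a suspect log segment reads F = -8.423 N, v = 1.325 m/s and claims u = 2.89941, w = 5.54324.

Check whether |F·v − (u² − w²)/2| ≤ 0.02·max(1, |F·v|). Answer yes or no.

yes

F·v = (-8.423)×1.325 = -11.1605 W.
(u² − w²)/2 = (8.4066 − 30.7275)/2 = -11.1605 W.
|Δ| = 0.0000;  2% of max(1, |F·v|) = 0.2232.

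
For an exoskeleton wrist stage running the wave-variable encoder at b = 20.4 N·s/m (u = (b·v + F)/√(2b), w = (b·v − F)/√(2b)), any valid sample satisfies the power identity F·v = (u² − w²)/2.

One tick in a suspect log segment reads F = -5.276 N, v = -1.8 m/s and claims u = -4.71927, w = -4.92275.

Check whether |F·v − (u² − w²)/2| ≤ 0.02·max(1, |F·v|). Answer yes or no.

no

F·v = (-5.276)×(-1.8) = 9.49680 W.
(u² − w²)/2 = (22.27151 − 24.23347)/2 = -0.98098 W.
|Δ| = 10.47778;  2% of max(1, |F·v|) = 0.18994.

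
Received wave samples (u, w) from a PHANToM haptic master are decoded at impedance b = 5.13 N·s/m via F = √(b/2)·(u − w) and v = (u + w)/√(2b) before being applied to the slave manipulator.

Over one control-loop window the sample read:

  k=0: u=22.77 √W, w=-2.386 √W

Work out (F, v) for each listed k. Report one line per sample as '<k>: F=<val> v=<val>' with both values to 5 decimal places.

0: F=40.28889 v=6.36379

k=0: u−w=25.15600, u+w=20.38400; √(b/2)=1.60156, √(2b)=3.20312; F=1.60156×25.156=40.28889, v=20.38400/3.20312=6.36379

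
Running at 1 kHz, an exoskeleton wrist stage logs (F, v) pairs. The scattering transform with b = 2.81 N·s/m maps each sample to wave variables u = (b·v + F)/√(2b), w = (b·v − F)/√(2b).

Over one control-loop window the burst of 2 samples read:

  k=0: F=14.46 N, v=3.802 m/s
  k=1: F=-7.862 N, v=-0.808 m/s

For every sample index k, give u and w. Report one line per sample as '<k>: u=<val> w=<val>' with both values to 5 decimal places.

k=0: b·v=2.81×3.802=10.68362; √(2b)=2.37065; u=(10.68362+14.46)/2.37065=10.60620, w=(10.68362−14.46)/2.37065=-1.59297
k=1: b·v=2.81×(-0.808)=-2.27048; √(2b)=2.37065; u=(-2.27048+(-7.862))/2.37065=-4.27413, w=(-2.27048−(-7.862))/2.37065=2.35864

0: u=10.60620 w=-1.59297
1: u=-4.27413 w=2.35864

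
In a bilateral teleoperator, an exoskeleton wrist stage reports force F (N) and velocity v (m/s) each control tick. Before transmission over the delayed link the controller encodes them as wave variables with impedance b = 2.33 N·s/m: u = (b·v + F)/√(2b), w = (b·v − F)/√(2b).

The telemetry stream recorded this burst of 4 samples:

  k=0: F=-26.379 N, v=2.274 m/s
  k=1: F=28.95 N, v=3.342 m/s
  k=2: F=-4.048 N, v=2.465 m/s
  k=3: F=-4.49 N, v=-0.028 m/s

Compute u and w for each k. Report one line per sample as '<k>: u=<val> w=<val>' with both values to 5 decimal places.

k=0: b·v=2.33×2.274=5.29842; √(2b)=2.15870; u=(5.29842+(-26.379))/2.15870=-9.76539, w=(5.29842−(-26.379))/2.15870=14.67428
k=1: b·v=2.33×3.342=7.78686; √(2b)=2.15870; u=(7.78686+28.95)/2.15870=17.01802, w=(7.78686−28.95)/2.15870=-9.80364
k=2: b·v=2.33×2.465=5.74345; √(2b)=2.15870; u=(5.74345+(-4.048))/2.15870=0.78540, w=(5.74345−(-4.048))/2.15870=4.53580
k=3: b·v=2.33×(-0.028)=-0.06524; √(2b)=2.15870; u=(-0.06524+(-4.49))/2.15870=-2.11017, w=(-0.06524−(-4.49))/2.15870=2.04973

0: u=-9.76539 w=14.67428
1: u=17.01802 w=-9.80364
2: u=0.78540 w=4.53580
3: u=-2.11017 w=2.04973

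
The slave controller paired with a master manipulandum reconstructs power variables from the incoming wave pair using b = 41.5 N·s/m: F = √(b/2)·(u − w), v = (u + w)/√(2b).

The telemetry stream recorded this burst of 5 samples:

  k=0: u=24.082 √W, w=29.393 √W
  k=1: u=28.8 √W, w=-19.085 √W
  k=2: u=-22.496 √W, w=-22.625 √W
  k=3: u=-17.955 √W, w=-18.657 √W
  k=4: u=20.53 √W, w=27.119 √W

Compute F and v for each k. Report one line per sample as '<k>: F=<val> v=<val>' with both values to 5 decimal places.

k=0: u−w=-5.31100, u+w=53.47500; √(b/2)=4.55522, √(2b)=9.11043; F=4.55522×(-5.311)=-24.19276, v=53.47500/9.11043=5.86964
k=1: u−w=47.88500, u+w=9.71500; √(b/2)=4.55522, √(2b)=9.11043; F=4.55522×47.885=218.12656, v=9.71500/9.11043=1.06636
k=2: u−w=0.12900, u+w=-45.12100; √(b/2)=4.55522, √(2b)=9.11043; F=4.55522×0.129=0.58762, v=-45.12100/9.11043=-4.95267
k=3: u−w=0.70200, u+w=-36.61200; √(b/2)=4.55522, √(2b)=9.11043; F=4.55522×0.702=3.19776, v=-36.61200/9.11043=-4.01869
k=4: u−w=-6.58900, u+w=47.64900; √(b/2)=4.55522, √(2b)=9.11043; F=4.55522×(-6.589)=-30.01432, v=47.64900/9.11043=5.23016

0: F=-24.19276 v=5.86964
1: F=218.12656 v=1.06636
2: F=0.58762 v=-4.95267
3: F=3.19776 v=-4.01869
4: F=-30.01432 v=5.23016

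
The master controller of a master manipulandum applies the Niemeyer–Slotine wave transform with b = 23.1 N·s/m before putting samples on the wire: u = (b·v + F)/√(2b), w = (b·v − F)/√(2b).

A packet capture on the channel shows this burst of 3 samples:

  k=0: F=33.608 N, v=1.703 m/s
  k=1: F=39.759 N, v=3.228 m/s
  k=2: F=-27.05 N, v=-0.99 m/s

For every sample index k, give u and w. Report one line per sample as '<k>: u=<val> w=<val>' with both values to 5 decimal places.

k=0: b·v=23.1×1.703=39.33930; √(2b)=6.79706; u=(39.33930+33.608)/6.79706=10.73219, w=(39.33930−33.608)/6.79706=0.84320
k=1: b·v=23.1×3.228=74.56680; √(2b)=6.79706; u=(74.56680+39.759)/6.79706=16.81989, w=(74.56680−39.759)/6.79706=5.12101
k=2: b·v=23.1×(-0.99)=-22.86900; √(2b)=6.79706; u=(-22.86900+(-27.05))/6.79706=-7.34421, w=(-22.86900−(-27.05))/6.79706=0.61512

0: u=10.73219 w=0.84320
1: u=16.81989 w=5.12101
2: u=-7.34421 w=0.61512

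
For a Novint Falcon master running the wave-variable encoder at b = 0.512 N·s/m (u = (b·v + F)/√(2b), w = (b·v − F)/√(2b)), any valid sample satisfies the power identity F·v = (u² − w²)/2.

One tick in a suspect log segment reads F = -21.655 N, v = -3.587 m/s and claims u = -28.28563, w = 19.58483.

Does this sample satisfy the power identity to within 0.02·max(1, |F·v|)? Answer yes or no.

F·v = (-21.655)×(-3.587) = 77.6765 W.
(u² − w²)/2 = (800.0769 − 383.5656)/2 = 208.2556 W.
|Δ| = 130.5792;  2% of max(1, |F·v|) = 1.5535.

no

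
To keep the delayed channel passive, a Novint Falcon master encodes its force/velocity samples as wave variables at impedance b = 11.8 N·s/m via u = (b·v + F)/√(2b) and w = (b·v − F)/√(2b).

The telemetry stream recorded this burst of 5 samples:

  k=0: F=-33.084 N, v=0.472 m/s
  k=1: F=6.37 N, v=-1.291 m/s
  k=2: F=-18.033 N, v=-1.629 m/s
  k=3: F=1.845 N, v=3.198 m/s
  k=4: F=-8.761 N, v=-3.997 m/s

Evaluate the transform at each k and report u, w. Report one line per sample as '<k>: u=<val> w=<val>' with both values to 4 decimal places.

k=0: b·v=11.8×0.472=5.5696; √(2b)=4.8580; u=(5.5696+(-33.084))/4.8580=-5.6637, w=(5.5696−(-33.084))/4.8580=7.9567
k=1: b·v=11.8×(-1.291)=-15.2338; √(2b)=4.8580; u=(-15.2338+6.37)/4.8580=-1.8246, w=(-15.2338−6.37)/4.8580=-4.4471
k=2: b·v=11.8×(-1.629)=-19.2222; √(2b)=4.8580; u=(-19.2222+(-18.033))/4.8580=-7.6689, w=(-19.2222−(-18.033))/4.8580=-0.2448
k=3: b·v=11.8×3.198=37.7364; √(2b)=4.8580; u=(37.7364+1.845)/4.8580=8.1477, w=(37.7364−1.845)/4.8580=7.3881
k=4: b·v=11.8×(-3.997)=-47.1646; √(2b)=4.8580; u=(-47.1646+(-8.761))/4.8580=-11.5121, w=(-47.1646−(-8.761))/4.8580=-7.9053

0: u=-5.6637 w=7.9567
1: u=-1.8246 w=-4.4471
2: u=-7.6689 w=-0.2448
3: u=8.1477 w=7.3881
4: u=-11.5121 w=-7.9053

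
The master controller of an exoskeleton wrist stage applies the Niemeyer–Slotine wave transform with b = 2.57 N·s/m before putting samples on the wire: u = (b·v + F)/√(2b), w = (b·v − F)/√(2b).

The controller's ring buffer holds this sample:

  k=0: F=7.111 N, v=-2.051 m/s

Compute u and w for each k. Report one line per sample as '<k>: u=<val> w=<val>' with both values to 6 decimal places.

0: u=0.811558 w=-5.461497

k=0: b·v=2.57×(-2.051)=-5.271070; √(2b)=2.267157; u=(-5.271070+7.111)/2.267157=0.811558, w=(-5.271070−7.111)/2.267157=-5.461497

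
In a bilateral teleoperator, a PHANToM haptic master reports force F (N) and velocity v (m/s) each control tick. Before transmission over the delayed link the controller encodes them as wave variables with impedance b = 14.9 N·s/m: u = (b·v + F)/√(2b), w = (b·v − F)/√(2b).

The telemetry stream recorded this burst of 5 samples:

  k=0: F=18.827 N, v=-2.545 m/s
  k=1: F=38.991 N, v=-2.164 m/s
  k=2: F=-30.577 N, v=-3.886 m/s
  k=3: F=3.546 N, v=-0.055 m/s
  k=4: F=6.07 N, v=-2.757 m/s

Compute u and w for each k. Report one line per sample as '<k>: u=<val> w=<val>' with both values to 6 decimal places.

0: u=-3.497659 w=-10.395338
1: u=1.236028 w=-13.049169
2: u=-16.207989 w=-5.005443
3: u=0.499456 w=-0.799698
4: u=-6.413208 w=-8.637083

k=0: b·v=14.9×(-2.545)=-37.920500; √(2b)=5.458938; u=(-37.920500+18.827)/5.458938=-3.497659, w=(-37.920500−18.827)/5.458938=-10.395338
k=1: b·v=14.9×(-2.164)=-32.243600; √(2b)=5.458938; u=(-32.243600+38.991)/5.458938=1.236028, w=(-32.243600−38.991)/5.458938=-13.049169
k=2: b·v=14.9×(-3.886)=-57.901400; √(2b)=5.458938; u=(-57.901400+(-30.577))/5.458938=-16.207989, w=(-57.901400−(-30.577))/5.458938=-5.005443
k=3: b·v=14.9×(-0.055)=-0.819500; √(2b)=5.458938; u=(-0.819500+3.546)/5.458938=0.499456, w=(-0.819500−3.546)/5.458938=-0.799698
k=4: b·v=14.9×(-2.757)=-41.079300; √(2b)=5.458938; u=(-41.079300+6.07)/5.458938=-6.413208, w=(-41.079300−6.07)/5.458938=-8.637083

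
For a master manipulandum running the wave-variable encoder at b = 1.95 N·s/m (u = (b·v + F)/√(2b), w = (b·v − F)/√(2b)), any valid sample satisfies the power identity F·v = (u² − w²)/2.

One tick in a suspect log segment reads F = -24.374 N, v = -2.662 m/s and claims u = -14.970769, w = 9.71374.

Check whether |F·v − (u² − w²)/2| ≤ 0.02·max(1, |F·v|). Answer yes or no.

F·v = (-24.374)×(-2.662) = 64.883588 W.
(u² − w²)/2 = (224.123924 − 94.356745)/2 = 64.883590 W.
|Δ| = 0.000002;  2% of max(1, |F·v|) = 1.297672.

yes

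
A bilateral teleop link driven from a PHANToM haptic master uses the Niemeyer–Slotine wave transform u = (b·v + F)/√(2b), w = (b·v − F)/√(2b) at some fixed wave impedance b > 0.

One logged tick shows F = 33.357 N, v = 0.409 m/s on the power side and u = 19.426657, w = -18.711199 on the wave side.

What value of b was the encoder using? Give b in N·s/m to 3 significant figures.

b = 1.53 N·s/m

u + w = 0.715458;  u + w = √(2b)·v, so √(2b) = 0.715458/0.409 = 1.749286.
b = (√(2b))²/2 = 3.060002/2 = 1.530001.
(Check via u − w = 2F/√(2b): u − w = 38.137856, 2F/√(2b) = 38.137845.)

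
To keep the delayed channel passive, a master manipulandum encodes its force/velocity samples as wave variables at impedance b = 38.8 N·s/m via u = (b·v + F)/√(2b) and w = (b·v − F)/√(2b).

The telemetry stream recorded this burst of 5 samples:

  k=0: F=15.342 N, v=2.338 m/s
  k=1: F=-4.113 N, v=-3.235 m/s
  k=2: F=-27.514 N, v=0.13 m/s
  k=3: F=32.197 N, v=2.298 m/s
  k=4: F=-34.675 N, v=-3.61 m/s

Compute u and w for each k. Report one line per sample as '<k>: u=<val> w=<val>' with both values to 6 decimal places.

0: u=12.039433 w=8.556211
1: u=-14.715601 w=-13.781793
2: u=-2.550775 w=3.695957
3: u=13.776616 w=6.466664
4: u=-19.836677 w=-11.964124

k=0: b·v=38.8×2.338=90.714400; √(2b)=8.809086; u=(90.714400+15.342)/8.809086=12.039433, w=(90.714400−15.342)/8.809086=8.556211
k=1: b·v=38.8×(-3.235)=-125.518000; √(2b)=8.809086; u=(-125.518000+(-4.113))/8.809086=-14.715601, w=(-125.518000−(-4.113))/8.809086=-13.781793
k=2: b·v=38.8×0.13=5.044000; √(2b)=8.809086; u=(5.044000+(-27.514))/8.809086=-2.550775, w=(5.044000−(-27.514))/8.809086=3.695957
k=3: b·v=38.8×2.298=89.162400; √(2b)=8.809086; u=(89.162400+32.197)/8.809086=13.776616, w=(89.162400−32.197)/8.809086=6.466664
k=4: b·v=38.8×(-3.61)=-140.068000; √(2b)=8.809086; u=(-140.068000+(-34.675))/8.809086=-19.836677, w=(-140.068000−(-34.675))/8.809086=-11.964124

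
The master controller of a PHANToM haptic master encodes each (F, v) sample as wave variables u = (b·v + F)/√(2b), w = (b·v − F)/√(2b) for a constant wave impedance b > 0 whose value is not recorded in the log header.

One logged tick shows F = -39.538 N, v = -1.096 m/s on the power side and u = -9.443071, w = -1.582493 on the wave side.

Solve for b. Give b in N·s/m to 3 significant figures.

u + w = -11.025564;  u + w = √(2b)·v, so √(2b) = -11.025564/(-1.096) = 10.059821.
b = (√(2b))²/2 = 101.200002/2 = 50.600001.
(Check via u − w = 2F/√(2b): u − w = -7.860578, 2F/√(2b) = -7.860577.)

b = 50.6 N·s/m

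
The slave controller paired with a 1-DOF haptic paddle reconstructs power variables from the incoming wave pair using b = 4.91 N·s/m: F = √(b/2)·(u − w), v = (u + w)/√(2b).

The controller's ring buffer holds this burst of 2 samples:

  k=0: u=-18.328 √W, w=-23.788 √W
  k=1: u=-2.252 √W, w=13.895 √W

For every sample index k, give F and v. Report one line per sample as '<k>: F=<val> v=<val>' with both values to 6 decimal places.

k=0: u−w=5.460000, u+w=-42.116000; √(b/2)=1.566844, √(2b)=3.133688; F=1.566844×5.46=8.554968, v=-42.116000/3.133688=-13.439756
k=1: u−w=-16.147000, u+w=11.643000; √(b/2)=1.566844, √(2b)=3.133688; F=1.566844×(-16.147)=-25.299829, v=11.643000/3.133688=3.715431

0: F=8.554968 v=-13.439756
1: F=-25.299829 v=3.715431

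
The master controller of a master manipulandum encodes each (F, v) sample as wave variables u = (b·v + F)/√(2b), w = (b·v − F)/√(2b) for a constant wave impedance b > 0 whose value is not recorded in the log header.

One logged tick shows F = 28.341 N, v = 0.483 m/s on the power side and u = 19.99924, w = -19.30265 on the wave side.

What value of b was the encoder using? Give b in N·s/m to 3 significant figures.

b = 1.04 N·s/m

u + w = 0.6966;  u + w = √(2b)·v, so √(2b) = 0.6966/0.483 = 1.4422.
b = (√(2b))²/2 = 2.0800/2 = 1.0400.
(Check via u − w = 2F/√(2b): u − w = 39.3019, 2F/√(2b) = 39.3020.)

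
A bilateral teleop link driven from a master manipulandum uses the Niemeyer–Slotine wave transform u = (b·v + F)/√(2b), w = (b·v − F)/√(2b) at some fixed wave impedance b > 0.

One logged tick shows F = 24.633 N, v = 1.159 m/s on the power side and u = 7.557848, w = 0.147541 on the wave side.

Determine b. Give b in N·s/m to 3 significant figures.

u + w = 7.705389;  u + w = √(2b)·v, so √(2b) = 7.705389/1.159 = 6.648308.
b = (√(2b))²/2 = 44.200000/2 = 22.100000.
(Check via u − w = 2F/√(2b): u − w = 7.410307, 2F/√(2b) = 7.410306.)

b = 22.1 N·s/m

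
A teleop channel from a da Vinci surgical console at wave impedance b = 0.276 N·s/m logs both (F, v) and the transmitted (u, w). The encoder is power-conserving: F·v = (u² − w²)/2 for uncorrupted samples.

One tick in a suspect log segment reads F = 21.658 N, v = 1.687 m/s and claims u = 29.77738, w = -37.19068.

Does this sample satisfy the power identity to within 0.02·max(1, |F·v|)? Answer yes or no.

F·v = 21.658×1.687 = 36.53705 W.
(u² − w²)/2 = (886.69236 − 1383.14668)/2 = -248.22716 W.
|Δ| = 284.76421;  2% of max(1, |F·v|) = 0.73074.

no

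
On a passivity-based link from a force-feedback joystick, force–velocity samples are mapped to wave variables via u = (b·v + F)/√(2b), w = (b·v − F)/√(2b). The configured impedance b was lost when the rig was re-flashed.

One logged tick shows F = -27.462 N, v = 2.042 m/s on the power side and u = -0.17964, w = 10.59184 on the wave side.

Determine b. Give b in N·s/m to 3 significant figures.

u + w = 10.41220;  u + w = √(2b)·v, so √(2b) = 10.41220/2.042 = 5.09902.
b = (√(2b))²/2 = 26.00001/2 = 13.00001.
(Check via u − w = 2F/√(2b): u − w = -10.77148, 2F/√(2b) = -10.77148.)

b = 13 N·s/m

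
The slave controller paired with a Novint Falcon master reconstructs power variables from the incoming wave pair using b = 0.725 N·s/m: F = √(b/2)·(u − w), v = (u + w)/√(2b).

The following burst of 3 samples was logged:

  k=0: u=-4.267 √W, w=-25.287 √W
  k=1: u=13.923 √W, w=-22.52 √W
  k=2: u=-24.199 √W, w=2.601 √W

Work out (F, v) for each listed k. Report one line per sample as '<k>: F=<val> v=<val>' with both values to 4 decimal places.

0: F=12.6557 v=-24.5433
1: F=21.9416 v=-7.1394
2: F=-16.1357 v=-17.9362

k=0: u−w=21.0200, u+w=-29.5540; √(b/2)=0.6021, √(2b)=1.2042; F=0.6021×21.02=12.6557, v=-29.5540/1.2042=-24.5433
k=1: u−w=36.4430, u+w=-8.5970; √(b/2)=0.6021, √(2b)=1.2042; F=0.6021×36.443=21.9416, v=-8.5970/1.2042=-7.1394
k=2: u−w=-26.8000, u+w=-21.5980; √(b/2)=0.6021, √(2b)=1.2042; F=0.6021×(-26.8)=-16.1357, v=-21.5980/1.2042=-17.9362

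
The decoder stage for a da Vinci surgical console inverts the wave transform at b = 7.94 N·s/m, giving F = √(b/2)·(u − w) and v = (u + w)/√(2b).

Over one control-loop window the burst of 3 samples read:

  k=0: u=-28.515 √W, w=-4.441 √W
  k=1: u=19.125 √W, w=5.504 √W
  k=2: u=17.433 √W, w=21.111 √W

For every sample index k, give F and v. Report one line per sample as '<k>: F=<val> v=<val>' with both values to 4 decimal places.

0: F=-47.9671 v=-8.2701
1: F=27.1397 v=6.1805
2: F=-7.3284 v=9.6723

k=0: u−w=-24.0740, u+w=-32.9560; √(b/2)=1.9925, √(2b)=3.9850; F=1.9925×(-24.074)=-47.9671, v=-32.9560/3.9850=-8.2701
k=1: u−w=13.6210, u+w=24.6290; √(b/2)=1.9925, √(2b)=3.9850; F=1.9925×13.621=27.1397, v=24.6290/3.9850=6.1805
k=2: u−w=-3.6780, u+w=38.5440; √(b/2)=1.9925, √(2b)=3.9850; F=1.9925×(-3.678)=-7.3284, v=38.5440/3.9850=9.6723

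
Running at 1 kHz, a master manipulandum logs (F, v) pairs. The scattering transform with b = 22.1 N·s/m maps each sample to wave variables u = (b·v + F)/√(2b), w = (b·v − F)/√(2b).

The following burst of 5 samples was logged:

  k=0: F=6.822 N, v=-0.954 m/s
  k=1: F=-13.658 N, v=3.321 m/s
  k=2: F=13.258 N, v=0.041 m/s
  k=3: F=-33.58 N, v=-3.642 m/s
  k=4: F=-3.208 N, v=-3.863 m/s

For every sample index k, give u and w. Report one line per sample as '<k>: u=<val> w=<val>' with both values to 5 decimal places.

k=0: b·v=22.1×(-0.954)=-21.08340; √(2b)=6.64831; u=(-21.08340+6.822)/6.64831=-2.14512, w=(-21.08340−6.822)/6.64831=-4.19737
k=1: b·v=22.1×3.321=73.39410; √(2b)=6.64831; u=(73.39410+(-13.658))/6.64831=8.98516, w=(73.39410−(-13.658))/6.64831=13.09387
k=2: b·v=22.1×0.041=0.90610; √(2b)=6.64831; u=(0.90610+13.258)/6.64831=2.13048, w=(0.90610−13.258)/6.64831=-1.85790
k=3: b·v=22.1×(-3.642)=-80.48820; √(2b)=6.64831; u=(-80.48820+(-33.58))/6.64831=-17.15748, w=(-80.48820−(-33.58))/6.64831=-7.05566
k=4: b·v=22.1×(-3.863)=-85.37230; √(2b)=6.64831; u=(-85.37230+(-3.208))/6.64831=-13.32374, w=(-85.37230−(-3.208))/6.64831=-12.35868

0: u=-2.14512 w=-4.19737
1: u=8.98516 w=13.09387
2: u=2.13048 w=-1.85790
3: u=-17.15748 w=-7.05566
4: u=-13.32374 w=-12.35868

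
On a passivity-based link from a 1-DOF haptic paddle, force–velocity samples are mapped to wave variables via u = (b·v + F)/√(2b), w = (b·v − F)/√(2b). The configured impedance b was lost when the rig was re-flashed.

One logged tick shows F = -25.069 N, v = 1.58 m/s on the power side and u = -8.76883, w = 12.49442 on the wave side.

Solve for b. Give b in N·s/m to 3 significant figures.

b = 2.78 N·s/m

u + w = 3.72559;  u + w = √(2b)·v, so √(2b) = 3.72559/1.58 = 2.35797.
b = (√(2b))²/2 = 5.56001/2 = 2.78001.
(Check via u − w = 2F/√(2b): u − w = -21.26325, 2F/√(2b) = -21.26322.)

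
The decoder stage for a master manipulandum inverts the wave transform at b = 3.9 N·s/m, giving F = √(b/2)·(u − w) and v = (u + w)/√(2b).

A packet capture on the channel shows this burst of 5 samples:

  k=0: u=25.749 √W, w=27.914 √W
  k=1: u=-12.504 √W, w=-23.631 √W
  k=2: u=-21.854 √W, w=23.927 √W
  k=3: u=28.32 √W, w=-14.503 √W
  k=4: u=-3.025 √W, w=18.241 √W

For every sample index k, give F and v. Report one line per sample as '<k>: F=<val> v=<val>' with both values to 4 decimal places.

0: F=-3.0233 v=19.2144
1: F=15.5380 v=-12.9384
2: F=-63.9297 v=0.7423
3: F=59.7991 v=4.9473
4: F=-29.6964 v=5.4482

k=0: u−w=-2.1650, u+w=53.6630; √(b/2)=1.3964, √(2b)=2.7928; F=1.3964×(-2.165)=-3.0233, v=53.6630/2.7928=19.2144
k=1: u−w=11.1270, u+w=-36.1350; √(b/2)=1.3964, √(2b)=2.7928; F=1.3964×11.127=15.5380, v=-36.1350/2.7928=-12.9384
k=2: u−w=-45.7810, u+w=2.0730; √(b/2)=1.3964, √(2b)=2.7928; F=1.3964×(-45.781)=-63.9297, v=2.0730/2.7928=0.7423
k=3: u−w=42.8230, u+w=13.8170; √(b/2)=1.3964, √(2b)=2.7928; F=1.3964×42.823=59.7991, v=13.8170/2.7928=4.9473
k=4: u−w=-21.2660, u+w=15.2160; √(b/2)=1.3964, √(2b)=2.7928; F=1.3964×(-21.266)=-29.6964, v=15.2160/2.7928=5.4482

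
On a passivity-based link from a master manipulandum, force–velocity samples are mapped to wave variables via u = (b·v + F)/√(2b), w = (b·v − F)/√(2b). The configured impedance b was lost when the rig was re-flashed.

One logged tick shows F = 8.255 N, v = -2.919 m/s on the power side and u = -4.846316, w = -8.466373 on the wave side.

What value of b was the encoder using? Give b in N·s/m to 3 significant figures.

u + w = -13.312689;  u + w = √(2b)·v, so √(2b) = -13.312689/(-2.919) = 4.560702.
b = (√(2b))²/2 = 20.800002/2 = 10.400001.
(Check via u − w = 2F/√(2b): u − w = 3.620057, 2F/√(2b) = 3.620057.)

b = 10.4 N·s/m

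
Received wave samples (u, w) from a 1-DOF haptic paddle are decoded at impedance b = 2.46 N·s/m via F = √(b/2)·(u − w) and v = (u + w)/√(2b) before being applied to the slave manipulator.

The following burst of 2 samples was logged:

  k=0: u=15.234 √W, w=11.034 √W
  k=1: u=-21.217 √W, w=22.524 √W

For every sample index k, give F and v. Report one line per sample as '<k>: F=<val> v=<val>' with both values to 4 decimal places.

0: F=4.6580 v=11.8425
1: F=-48.5111 v=0.5892

k=0: u−w=4.2000, u+w=26.2680; √(b/2)=1.1091, √(2b)=2.2181; F=1.1091×4.2=4.6580, v=26.2680/2.2181=11.8425
k=1: u−w=-43.7410, u+w=1.3070; √(b/2)=1.1091, √(2b)=2.2181; F=1.1091×(-43.741)=-48.5111, v=1.3070/2.2181=0.5892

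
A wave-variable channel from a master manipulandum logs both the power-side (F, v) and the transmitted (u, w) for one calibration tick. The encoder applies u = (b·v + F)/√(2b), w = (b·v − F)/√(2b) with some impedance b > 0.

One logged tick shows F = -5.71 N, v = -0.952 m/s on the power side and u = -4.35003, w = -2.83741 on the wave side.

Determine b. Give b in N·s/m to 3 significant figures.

b = 28.5 N·s/m

u + w = -7.1874;  u + w = √(2b)·v, so √(2b) = -7.1874/(-0.952) = 7.5498.
b = (√(2b))²/2 = 57.0000/2 = 28.5000.
(Check via u − w = 2F/√(2b): u − w = -1.5126, 2F/√(2b) = -1.5126.)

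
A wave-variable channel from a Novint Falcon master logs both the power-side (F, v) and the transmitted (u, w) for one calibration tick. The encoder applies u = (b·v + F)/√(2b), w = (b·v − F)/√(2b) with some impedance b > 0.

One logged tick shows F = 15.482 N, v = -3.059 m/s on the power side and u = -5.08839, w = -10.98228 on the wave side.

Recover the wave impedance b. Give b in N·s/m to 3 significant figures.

b = 13.8 N·s/m

u + w = -16.0707;  u + w = √(2b)·v, so √(2b) = -16.0707/(-3.059) = 5.2536.
b = (√(2b))²/2 = 27.6000/2 = 13.8000.
(Check via u − w = 2F/√(2b): u − w = 5.8939, 2F/√(2b) = 5.8939.)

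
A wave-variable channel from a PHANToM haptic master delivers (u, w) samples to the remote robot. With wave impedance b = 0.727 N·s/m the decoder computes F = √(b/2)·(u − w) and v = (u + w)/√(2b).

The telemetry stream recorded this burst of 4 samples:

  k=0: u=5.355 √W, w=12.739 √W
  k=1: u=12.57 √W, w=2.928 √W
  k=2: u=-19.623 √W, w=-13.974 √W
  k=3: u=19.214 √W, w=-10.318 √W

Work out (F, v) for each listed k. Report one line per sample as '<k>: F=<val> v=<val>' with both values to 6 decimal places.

k=0: u−w=-7.384000, u+w=18.094000; √(b/2)=0.602910, √(2b)=1.205819; F=0.602910×(-7.384)=-4.451885, v=18.094000/1.205819=15.005566
k=1: u−w=9.642000, u+w=15.498000; √(b/2)=0.602910, √(2b)=1.205819; F=0.602910×9.642=5.813254, v=15.498000/1.205819=12.852673
k=2: u−w=-5.649000, u+w=-33.597000; √(b/2)=0.602910, √(2b)=1.205819; F=0.602910×(-5.649)=-3.405836, v=-33.597000/1.205819=-27.862385
k=3: u−w=29.532000, u+w=8.896000; √(b/2)=0.602910, √(2b)=1.205819; F=0.602910×29.532=17.805127, v=8.896000/1.205819=7.377557

0: F=-4.451885 v=15.005566
1: F=5.813254 v=12.852673
2: F=-3.405836 v=-27.862385
3: F=17.805127 v=7.377557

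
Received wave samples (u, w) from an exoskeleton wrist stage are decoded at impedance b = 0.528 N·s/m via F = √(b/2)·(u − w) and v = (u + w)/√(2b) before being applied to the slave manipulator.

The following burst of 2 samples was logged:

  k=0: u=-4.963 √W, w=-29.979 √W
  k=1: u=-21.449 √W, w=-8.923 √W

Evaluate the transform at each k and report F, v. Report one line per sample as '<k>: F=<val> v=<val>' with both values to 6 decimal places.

k=0: u−w=25.016000, u+w=-34.942000; √(b/2)=0.513809, √(2b)=1.027619; F=0.513809×25.016=12.853454, v=-34.942000/1.027619=-34.002888
k=1: u−w=-12.526000, u+w=-30.372000; √(b/2)=0.513809, √(2b)=1.027619; F=0.513809×(-12.526)=-6.435975, v=-30.372000/1.027619=-29.555712

0: F=12.853454 v=-34.002888
1: F=-6.435975 v=-29.555712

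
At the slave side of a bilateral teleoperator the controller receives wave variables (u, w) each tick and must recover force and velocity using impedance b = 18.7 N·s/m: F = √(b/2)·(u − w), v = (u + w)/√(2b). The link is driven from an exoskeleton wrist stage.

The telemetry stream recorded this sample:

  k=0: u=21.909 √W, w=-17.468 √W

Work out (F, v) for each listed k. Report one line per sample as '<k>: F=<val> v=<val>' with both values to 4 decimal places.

k=0: u−w=39.3770, u+w=4.4410; √(b/2)=3.0578, √(2b)=6.1156; F=3.0578×39.377=120.4061, v=4.4410/6.1156=0.7262

0: F=120.4061 v=0.7262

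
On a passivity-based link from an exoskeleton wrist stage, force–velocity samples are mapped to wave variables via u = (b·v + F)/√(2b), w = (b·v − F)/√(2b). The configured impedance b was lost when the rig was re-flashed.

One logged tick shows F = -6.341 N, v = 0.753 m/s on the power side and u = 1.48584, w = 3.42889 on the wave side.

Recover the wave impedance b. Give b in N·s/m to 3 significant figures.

b = 21.3 N·s/m

u + w = 4.91473;  u + w = √(2b)·v, so √(2b) = 4.91473/0.753 = 6.52687.
b = (√(2b))²/2 = 42.59998/2 = 21.29999.
(Check via u − w = 2F/√(2b): u − w = -1.94305, 2F/√(2b) = -1.94305.)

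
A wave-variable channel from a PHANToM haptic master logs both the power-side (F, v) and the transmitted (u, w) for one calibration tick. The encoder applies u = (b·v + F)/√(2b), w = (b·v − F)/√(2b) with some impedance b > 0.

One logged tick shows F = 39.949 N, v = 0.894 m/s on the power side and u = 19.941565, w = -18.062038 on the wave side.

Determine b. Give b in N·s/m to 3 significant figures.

b = 2.21 N·s/m

u + w = 1.879527;  u + w = √(2b)·v, so √(2b) = 1.879527/0.894 = 2.102379.
b = (√(2b))²/2 = 4.419998/2 = 2.209999.
(Check via u − w = 2F/√(2b): u − w = 38.003603, 2F/√(2b) = 38.003610.)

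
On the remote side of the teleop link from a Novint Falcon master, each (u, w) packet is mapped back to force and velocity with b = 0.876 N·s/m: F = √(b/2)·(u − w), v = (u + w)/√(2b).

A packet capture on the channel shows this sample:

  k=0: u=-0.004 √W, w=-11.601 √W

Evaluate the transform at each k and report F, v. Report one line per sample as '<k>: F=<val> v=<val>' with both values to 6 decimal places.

k=0: u−w=11.597000, u+w=-11.605000; √(b/2)=0.661816, √(2b)=1.323631; F=0.661816×11.597=7.675076, v=-11.605000/1.323631=-8.767547

0: F=7.675076 v=-8.767547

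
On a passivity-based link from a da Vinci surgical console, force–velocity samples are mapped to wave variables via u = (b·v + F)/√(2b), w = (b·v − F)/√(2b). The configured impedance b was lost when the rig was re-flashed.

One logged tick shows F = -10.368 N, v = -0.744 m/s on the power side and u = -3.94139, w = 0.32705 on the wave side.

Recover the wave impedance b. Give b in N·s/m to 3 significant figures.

u + w = -3.61434;  u + w = √(2b)·v, so √(2b) = -3.61434/(-0.744) = 4.85798.
b = (√(2b))²/2 = 23.60001/2 = 11.80000.
(Check via u − w = 2F/√(2b): u − w = -4.26844, 2F/√(2b) = -4.26844.)

b = 11.8 N·s/m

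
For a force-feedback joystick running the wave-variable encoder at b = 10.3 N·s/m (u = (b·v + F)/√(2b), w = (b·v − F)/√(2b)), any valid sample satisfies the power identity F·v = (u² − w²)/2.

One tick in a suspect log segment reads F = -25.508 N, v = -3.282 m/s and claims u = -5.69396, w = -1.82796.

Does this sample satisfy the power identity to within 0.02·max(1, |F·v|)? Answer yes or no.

F·v = (-25.508)×(-3.282) = 83.7173 W.
(u² − w²)/2 = (32.4212 − 3.3414)/2 = 14.5399 W.
|Δ| = 69.1774;  2% of max(1, |F·v|) = 1.6743.

no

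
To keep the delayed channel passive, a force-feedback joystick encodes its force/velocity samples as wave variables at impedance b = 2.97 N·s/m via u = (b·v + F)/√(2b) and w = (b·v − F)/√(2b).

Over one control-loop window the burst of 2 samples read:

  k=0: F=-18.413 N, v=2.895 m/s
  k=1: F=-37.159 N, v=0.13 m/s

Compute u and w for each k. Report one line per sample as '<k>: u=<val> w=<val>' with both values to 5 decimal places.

k=0: b·v=2.97×2.895=8.59815; √(2b)=2.43721; u=(8.59815+(-18.413))/2.43721=-4.02708, w=(8.59815−(-18.413))/2.43721=11.08281
k=1: b·v=2.97×0.13=0.38610; √(2b)=2.43721; u=(0.38610+(-37.159))/2.43721=-15.08810, w=(0.38610−(-37.159))/2.43721=15.40494

0: u=-4.02708 w=11.08281
1: u=-15.08810 w=15.40494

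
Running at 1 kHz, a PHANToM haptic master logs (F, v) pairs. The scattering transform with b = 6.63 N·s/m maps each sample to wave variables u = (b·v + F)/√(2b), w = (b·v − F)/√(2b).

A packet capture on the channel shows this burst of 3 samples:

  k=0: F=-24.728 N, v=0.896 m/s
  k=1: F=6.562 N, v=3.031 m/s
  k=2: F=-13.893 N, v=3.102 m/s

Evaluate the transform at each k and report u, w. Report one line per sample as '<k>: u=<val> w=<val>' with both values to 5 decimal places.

k=0: b·v=6.63×0.896=5.94048; √(2b)=3.64143; u=(5.94048+(-24.728))/3.64143=-5.15938, w=(5.94048−(-24.728))/3.64143=8.42210
k=1: b·v=6.63×3.031=20.09553; √(2b)=3.64143; u=(20.09553+6.562)/3.64143=7.32062, w=(20.09553−6.562)/3.64143=3.71654
k=2: b·v=6.63×3.102=20.56626; √(2b)=3.64143; u=(20.56626+(-13.893))/3.64143=1.83259, w=(20.56626−(-13.893))/3.64143=9.46312

0: u=-5.15938 w=8.42210
1: u=7.32062 w=3.71654
2: u=1.83259 w=9.46312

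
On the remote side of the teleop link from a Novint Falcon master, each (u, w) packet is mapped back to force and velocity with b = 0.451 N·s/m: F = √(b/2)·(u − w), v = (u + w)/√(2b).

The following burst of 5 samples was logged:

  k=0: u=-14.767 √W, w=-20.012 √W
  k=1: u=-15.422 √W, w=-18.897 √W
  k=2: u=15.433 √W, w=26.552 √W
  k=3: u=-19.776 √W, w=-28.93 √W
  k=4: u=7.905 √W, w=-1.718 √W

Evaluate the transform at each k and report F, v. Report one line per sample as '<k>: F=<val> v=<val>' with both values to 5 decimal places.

k=0: u−w=5.24500, u+w=-34.77900; √(b/2)=0.47487, √(2b)=0.94974; F=0.47487×5.245=2.49068, v=-34.77900/0.94974=-36.61962
k=1: u−w=3.47500, u+w=-34.31900; √(b/2)=0.47487, √(2b)=0.94974; F=0.47487×3.475=1.65017, v=-34.31900/0.94974=-36.13527
k=2: u−w=-11.11900, u+w=41.98500; √(b/2)=0.47487, √(2b)=0.94974; F=0.47487×(-11.119)=-5.28006, v=41.98500/0.94974=44.20698
k=3: u−w=9.15400, u+w=-48.70600; √(b/2)=0.47487, √(2b)=0.94974; F=0.47487×9.154=4.34695, v=-48.70600/0.94974=-51.28368
k=4: u−w=9.62300, u+w=6.18700; √(b/2)=0.47487, √(2b)=0.94974; F=0.47487×9.623=4.56966, v=6.18700/0.94974=6.51444

0: F=2.49068 v=-36.61962
1: F=1.65017 v=-36.13527
2: F=-5.28006 v=44.20698
3: F=4.34695 v=-51.28368
4: F=4.56966 v=6.51444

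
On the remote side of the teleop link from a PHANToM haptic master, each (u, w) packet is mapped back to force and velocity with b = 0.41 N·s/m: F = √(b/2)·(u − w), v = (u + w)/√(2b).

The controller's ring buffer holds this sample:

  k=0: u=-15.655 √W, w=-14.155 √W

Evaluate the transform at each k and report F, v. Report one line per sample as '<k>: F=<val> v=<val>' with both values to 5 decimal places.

k=0: u−w=-1.50000, u+w=-29.81000; √(b/2)=0.45277, √(2b)=0.90554; F=0.45277×(-1.5)=-0.67915, v=-29.81000/0.90554=-32.91964

0: F=-0.67915 v=-32.91964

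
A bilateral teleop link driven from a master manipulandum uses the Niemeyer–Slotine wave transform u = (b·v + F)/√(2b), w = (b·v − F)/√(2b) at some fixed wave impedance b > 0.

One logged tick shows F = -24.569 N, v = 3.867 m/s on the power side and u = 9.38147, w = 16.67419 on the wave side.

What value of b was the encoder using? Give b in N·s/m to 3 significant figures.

u + w = 26.0557;  u + w = √(2b)·v, so √(2b) = 26.0557/3.867 = 6.7380.
b = (√(2b))²/2 = 45.4000/2 = 22.7000.
(Check via u − w = 2F/√(2b): u − w = -7.2927, 2F/√(2b) = -7.2927.)

b = 22.7 N·s/m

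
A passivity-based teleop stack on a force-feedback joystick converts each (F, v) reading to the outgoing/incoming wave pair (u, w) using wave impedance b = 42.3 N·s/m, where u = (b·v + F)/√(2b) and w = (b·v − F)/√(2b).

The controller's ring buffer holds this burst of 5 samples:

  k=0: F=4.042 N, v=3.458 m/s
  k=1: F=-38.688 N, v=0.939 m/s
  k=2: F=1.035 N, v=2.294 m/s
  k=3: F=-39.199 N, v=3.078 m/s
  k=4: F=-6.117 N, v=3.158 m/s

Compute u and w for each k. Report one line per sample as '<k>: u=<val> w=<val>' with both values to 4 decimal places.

k=0: b·v=42.3×3.458=146.2734; √(2b)=9.1978; u=(146.2734+4.042)/9.1978=16.3425, w=(146.2734−4.042)/9.1978=15.4636
k=1: b·v=42.3×0.939=39.7197; √(2b)=9.1978; u=(39.7197+(-38.688))/9.1978=0.1122, w=(39.7197−(-38.688))/9.1978=8.5246
k=2: b·v=42.3×2.294=97.0362; √(2b)=9.1978; u=(97.0362+1.035)/9.1978=10.6624, w=(97.0362−1.035)/9.1978=10.4374
k=3: b·v=42.3×3.078=130.1994; √(2b)=9.1978; u=(130.1994+(-39.199))/9.1978=9.8937, w=(130.1994−(-39.199))/9.1978=18.4172
k=4: b·v=42.3×3.158=133.5834; √(2b)=9.1978; u=(133.5834+(-6.117))/9.1978=13.8583, w=(133.5834−(-6.117))/9.1978=15.1884

0: u=16.3425 w=15.4636
1: u=0.1122 w=8.5246
2: u=10.6624 w=10.4374
3: u=9.8937 w=18.4172
4: u=13.8583 w=15.1884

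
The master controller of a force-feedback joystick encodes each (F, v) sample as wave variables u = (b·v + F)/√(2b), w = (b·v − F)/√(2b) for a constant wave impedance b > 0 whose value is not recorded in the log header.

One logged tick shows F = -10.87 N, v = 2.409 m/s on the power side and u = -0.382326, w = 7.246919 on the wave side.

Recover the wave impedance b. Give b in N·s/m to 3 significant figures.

u + w = 6.864593;  u + w = √(2b)·v, so √(2b) = 6.864593/2.409 = 2.849561.
b = (√(2b))²/2 = 8.119999/2 = 4.060000.
(Check via u − w = 2F/√(2b): u − w = -7.629245, 2F/√(2b) = -7.629245.)

b = 4.06 N·s/m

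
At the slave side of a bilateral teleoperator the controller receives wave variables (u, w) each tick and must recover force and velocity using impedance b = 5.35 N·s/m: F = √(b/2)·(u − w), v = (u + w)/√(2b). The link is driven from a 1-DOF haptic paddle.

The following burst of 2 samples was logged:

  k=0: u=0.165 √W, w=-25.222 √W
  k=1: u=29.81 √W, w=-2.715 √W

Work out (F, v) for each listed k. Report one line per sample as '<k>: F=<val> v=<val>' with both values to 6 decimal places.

k=0: u−w=25.387000, u+w=-25.057000; √(b/2)=1.635543, √(2b)=3.271085; F=1.635543×25.387=41.521523, v=-25.057000/3.271085=-7.660148
k=1: u−w=32.525000, u+w=27.095000; √(b/2)=1.635543, √(2b)=3.271085; F=1.635543×32.525=53.196027, v=27.095000/3.271085=8.283183

0: F=41.521523 v=-7.660148
1: F=53.196027 v=8.283183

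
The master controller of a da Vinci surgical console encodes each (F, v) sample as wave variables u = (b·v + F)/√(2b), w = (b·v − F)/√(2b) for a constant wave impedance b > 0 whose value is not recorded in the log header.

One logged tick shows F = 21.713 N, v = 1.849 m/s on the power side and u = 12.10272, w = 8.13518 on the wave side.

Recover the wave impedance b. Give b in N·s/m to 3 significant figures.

b = 59.9 N·s/m

u + w = 20.23790;  u + w = √(2b)·v, so √(2b) = 20.23790/1.849 = 10.94532.
b = (√(2b))²/2 = 119.80007/2 = 59.90003.
(Check via u − w = 2F/√(2b): u − w = 3.96754, 2F/√(2b) = 3.96754.)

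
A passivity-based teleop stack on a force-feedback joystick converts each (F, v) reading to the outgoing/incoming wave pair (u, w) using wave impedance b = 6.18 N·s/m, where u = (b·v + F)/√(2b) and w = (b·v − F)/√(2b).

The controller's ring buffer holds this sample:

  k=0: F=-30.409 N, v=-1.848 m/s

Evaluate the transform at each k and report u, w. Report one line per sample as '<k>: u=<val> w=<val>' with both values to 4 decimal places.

k=0: b·v=6.18×(-1.848)=-11.4206; √(2b)=3.5157; u=(-11.4206+(-30.409))/3.5157=-11.8980, w=(-11.4206−(-30.409))/3.5157=5.4011

0: u=-11.8980 w=5.4011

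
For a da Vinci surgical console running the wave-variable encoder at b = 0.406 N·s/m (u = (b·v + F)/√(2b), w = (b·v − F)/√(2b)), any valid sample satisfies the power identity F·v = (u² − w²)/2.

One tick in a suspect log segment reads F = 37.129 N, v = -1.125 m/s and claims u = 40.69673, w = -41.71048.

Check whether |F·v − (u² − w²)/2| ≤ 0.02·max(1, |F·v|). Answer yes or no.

F·v = 37.129×(-1.125) = -41.77013 W.
(u² − w²)/2 = (1656.22383 − 1739.76414)/2 = -41.77015 W.
|Δ| = 0.00003;  2% of max(1, |F·v|) = 0.83540.

yes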